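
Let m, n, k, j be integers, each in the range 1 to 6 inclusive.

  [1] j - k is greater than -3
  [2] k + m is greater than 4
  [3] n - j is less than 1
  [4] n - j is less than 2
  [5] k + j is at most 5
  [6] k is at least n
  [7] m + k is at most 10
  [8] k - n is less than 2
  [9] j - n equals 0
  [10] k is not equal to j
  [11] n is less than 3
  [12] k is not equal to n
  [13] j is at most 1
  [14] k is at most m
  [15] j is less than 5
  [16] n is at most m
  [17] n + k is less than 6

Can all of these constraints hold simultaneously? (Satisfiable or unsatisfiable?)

Try m = 5, n = 1, k = 2, j = 1.
Check constraint 1: j - k = -1; constraint 2: k + m = 7; constraint 3: n - j = 0. The remaining constraints are straightforward to verify.

Satisfiable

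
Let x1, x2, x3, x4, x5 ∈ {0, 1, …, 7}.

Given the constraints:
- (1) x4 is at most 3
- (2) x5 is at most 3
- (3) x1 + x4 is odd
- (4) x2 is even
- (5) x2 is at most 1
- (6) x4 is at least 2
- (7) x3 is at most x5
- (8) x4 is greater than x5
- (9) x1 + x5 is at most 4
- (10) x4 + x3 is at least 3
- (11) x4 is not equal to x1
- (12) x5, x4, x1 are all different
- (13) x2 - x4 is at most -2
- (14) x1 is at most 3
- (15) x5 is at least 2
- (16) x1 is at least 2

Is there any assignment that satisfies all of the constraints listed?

Constraints 1, 2, 6, 14, 15, and 16 confine each of x5, x4, x1 to the 2 values {2, 3}.
Constraint 12 requires all 3 of them to be distinct, but only 2 values are available — impossible by the pigeonhole principle.

Unsatisfiable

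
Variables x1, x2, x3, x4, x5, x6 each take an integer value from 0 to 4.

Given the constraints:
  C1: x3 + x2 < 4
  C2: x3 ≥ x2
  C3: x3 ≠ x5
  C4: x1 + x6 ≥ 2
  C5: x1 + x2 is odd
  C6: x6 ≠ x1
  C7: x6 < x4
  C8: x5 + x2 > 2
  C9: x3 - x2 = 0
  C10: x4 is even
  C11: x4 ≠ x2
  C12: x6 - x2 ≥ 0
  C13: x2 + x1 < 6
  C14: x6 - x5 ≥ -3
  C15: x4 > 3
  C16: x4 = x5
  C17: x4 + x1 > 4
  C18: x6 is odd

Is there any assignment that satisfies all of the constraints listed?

Try x1 = 2, x2 = 1, x3 = 1, x4 = 4, x5 = 4, x6 = 1.
Check constraint 1: x3 + x2 = 2; constraint 4: x1 + x6 = 3. The remaining constraints are straightforward to verify.

Satisfiable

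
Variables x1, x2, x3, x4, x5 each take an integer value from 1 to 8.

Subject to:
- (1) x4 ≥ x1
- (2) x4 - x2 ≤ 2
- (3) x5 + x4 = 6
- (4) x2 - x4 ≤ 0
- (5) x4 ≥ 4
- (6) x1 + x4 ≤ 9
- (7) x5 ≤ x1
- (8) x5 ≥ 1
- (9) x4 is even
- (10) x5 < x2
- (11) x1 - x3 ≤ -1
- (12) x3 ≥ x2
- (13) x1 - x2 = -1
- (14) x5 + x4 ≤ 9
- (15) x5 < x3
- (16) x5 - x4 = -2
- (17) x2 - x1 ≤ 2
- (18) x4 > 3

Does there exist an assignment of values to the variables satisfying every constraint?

Satisfiable

Take x1 = 3, x2 = 4, x3 = 6, x4 = 4, x5 = 2. Then constraint 2: x4 - x2 = 0; constraint 3: x5 + x4 = 6, and every other listed constraint is also met.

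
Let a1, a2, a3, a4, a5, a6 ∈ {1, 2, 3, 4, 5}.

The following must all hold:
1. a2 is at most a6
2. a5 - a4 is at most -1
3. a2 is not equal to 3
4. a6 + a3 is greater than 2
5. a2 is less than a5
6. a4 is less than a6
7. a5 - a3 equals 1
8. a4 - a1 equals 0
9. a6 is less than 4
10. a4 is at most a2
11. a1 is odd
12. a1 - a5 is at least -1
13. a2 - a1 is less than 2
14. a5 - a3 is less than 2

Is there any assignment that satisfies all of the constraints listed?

Unsatisfiable

Constraints 2, 5, and 10 give a2 < a5, a5 < a4, a4 ≤ a2. Chaining: a2 < a5 < a4 ≤ a2, which forces a2 < a2 — impossible.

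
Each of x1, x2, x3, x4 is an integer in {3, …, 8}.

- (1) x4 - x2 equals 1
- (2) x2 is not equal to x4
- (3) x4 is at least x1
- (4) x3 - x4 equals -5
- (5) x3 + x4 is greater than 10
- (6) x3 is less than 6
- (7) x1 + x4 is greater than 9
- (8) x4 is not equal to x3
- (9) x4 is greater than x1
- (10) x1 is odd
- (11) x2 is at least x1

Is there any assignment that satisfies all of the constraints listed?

Satisfiable

Setting (x1, x2, x3, x4) = (3, 7, 3, 8) satisfies everything: constraint 1: x4 - x2 = 1; constraint 4: x3 - x4 = -5; constraint 5: x3 + x4 = 11, and the others follow.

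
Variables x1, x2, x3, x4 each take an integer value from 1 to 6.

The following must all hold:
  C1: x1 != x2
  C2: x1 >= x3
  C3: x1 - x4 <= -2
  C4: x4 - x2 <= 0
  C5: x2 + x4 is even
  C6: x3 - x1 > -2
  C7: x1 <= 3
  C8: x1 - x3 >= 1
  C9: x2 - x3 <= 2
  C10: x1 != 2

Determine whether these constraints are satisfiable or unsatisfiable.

Unsatisfiable

Constraints 3, 4, 8, and 9 give x4 − x1 ≥ 2, x1 − x3 ≥ 1, x3 − x2 ≥ -2, x2 − x4 ≥ 0.
Adding all 4 inequalities: the left sides telescope to 0, and the right sides sum to 2 + 1 + (-2) + 0 = 1. So 0 ≥ 1, which is false.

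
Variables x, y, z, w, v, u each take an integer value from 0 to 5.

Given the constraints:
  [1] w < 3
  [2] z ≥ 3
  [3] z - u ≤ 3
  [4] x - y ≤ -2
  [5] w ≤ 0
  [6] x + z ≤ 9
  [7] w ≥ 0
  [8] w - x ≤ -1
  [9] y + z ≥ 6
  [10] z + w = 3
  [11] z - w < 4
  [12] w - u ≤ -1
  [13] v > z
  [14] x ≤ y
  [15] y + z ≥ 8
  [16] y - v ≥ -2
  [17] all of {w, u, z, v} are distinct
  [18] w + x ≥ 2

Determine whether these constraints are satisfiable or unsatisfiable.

Satisfiable

The assignment x = 3, y = 5, z = 3, w = 0, v = 4, u = 1 works:
  constraint 3 holds since z - u = 2.
  constraint 4 holds since x - y = -2.
The rest check out directly.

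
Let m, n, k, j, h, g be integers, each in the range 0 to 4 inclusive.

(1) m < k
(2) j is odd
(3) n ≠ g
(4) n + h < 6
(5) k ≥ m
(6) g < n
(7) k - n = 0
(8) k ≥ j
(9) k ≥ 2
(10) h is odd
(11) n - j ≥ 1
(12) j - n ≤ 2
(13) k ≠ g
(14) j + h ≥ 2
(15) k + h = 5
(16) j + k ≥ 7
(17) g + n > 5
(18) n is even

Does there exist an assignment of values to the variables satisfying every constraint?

Try m = 1, n = 4, k = 4, j = 3, h = 1, g = 2.
Check constraint 4: n + h = 5; constraint 7: k - n = 0. The remaining constraints are straightforward to verify.

Satisfiable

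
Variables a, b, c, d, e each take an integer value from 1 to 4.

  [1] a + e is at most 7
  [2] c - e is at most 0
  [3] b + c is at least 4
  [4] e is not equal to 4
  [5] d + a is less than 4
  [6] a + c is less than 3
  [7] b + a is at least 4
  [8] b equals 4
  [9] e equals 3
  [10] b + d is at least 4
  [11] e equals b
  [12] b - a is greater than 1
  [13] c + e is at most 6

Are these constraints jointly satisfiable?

Constraint 9 fixes e = 3 and constraint 8 fixes b = 4, but constraint 11 requires e = b. Since 3 ≠ 4, contradiction.

Unsatisfiable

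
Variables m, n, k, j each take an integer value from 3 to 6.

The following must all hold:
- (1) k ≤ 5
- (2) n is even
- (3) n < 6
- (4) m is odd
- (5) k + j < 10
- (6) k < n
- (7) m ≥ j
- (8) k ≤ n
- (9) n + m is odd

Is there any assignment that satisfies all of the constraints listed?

Satisfiable

One satisfying assignment is m = 5, n = 4, k = 3, j = 5.
For the less obvious constraints — constraint 2: n = 4 is even; constraint 5: k + j = 8 — and the others hold by inspection.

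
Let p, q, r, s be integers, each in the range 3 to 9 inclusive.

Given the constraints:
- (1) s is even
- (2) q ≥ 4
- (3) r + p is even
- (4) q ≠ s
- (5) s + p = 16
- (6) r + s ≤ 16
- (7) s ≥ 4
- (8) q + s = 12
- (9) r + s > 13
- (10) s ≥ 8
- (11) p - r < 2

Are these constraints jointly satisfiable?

Satisfiable

Setting (p, q, r, s) = (8, 4, 8, 8) satisfies everything: constraint 5: s + p = 16; constraint 6: r + s = 16; constraint 8: q + s = 12, and the others follow.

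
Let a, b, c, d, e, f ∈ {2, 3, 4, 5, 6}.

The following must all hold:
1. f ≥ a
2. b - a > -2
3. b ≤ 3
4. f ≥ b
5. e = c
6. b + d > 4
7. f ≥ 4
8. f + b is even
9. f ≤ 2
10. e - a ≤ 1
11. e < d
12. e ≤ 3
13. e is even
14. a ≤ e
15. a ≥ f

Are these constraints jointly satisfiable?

Unsatisfiable

From constraints 7 and 15: a ≥ f and f ≥ 4, so a ≥ 4. From constraints 12 and 14: a ≤ e and e ≤ 3, so a ≤ 3. But 3 < 4, so no value of a works.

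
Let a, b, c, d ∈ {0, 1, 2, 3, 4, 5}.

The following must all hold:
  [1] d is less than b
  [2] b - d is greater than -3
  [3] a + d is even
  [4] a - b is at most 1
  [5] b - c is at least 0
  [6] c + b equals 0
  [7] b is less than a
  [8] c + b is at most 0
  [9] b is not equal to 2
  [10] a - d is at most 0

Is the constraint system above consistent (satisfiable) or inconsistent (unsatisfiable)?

Constraints 1, 7, and 10 give b < a, a ≤ d, d < b. Chaining: b < a ≤ d < b, which forces b < b — impossible.

Unsatisfiable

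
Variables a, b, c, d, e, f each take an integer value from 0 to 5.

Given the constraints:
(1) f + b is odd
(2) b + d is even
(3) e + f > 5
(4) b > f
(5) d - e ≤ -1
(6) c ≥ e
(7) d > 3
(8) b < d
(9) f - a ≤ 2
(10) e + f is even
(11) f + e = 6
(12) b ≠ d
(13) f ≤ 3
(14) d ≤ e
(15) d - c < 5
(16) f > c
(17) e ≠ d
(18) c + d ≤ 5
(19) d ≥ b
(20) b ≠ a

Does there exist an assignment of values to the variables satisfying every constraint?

Unsatisfiable

Constraints 4, 5, 6, 8, and 16 give c < f, f < b, b < d, d < e, e ≤ c. Chaining: c < f < b < d < e ≤ c, which forces c < c — impossible.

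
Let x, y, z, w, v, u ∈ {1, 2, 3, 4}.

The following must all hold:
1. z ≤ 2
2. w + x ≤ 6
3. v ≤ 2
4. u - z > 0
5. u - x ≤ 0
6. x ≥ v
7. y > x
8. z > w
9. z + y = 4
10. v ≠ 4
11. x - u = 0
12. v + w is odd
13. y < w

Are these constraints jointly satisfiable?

Constraints 4, 5, 7, 8, and 13 give x < y, y < w, w < z, z < u, u ≤ x. Chaining: x < y < w < z < u ≤ x, which forces x < x — impossible.

Unsatisfiable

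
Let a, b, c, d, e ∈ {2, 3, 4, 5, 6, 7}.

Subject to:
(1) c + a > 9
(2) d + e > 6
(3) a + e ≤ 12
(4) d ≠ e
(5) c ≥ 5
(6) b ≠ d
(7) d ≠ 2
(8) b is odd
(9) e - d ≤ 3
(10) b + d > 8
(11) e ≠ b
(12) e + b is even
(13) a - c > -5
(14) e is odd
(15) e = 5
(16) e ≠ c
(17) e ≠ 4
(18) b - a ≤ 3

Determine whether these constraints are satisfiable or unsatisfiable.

Satisfiable

Take a = 5, b = 7, c = 7, d = 4, e = 5. Then constraint 1: c + a = 12; constraint 2: d + e = 9; constraint 3: a + e = 10, and every other listed constraint is also met.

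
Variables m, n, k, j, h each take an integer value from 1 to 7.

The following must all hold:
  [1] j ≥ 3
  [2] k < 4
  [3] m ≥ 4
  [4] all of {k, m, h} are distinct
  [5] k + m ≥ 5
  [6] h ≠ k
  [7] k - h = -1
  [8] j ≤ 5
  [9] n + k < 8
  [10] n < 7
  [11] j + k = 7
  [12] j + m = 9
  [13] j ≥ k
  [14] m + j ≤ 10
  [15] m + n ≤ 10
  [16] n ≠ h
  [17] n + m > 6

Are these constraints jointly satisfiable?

One satisfying assignment is m = 5, n = 3, k = 3, j = 4, h = 4.
For the less obvious constraints — constraint 5: k + m = 8; constraint 7: k - h = -1 — and the others hold by inspection.

Satisfiable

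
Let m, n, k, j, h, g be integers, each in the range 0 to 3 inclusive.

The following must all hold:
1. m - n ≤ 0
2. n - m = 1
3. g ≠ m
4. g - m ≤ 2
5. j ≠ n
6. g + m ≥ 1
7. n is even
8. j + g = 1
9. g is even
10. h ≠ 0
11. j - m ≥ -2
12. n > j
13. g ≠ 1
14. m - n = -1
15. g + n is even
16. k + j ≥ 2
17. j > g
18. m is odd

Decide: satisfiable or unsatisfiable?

Satisfiable

One satisfying assignment is m = 1, n = 2, k = 1, j = 1, h = 1, g = 0.
For the less obvious constraints — constraint 1: m - n = -1; constraint 2: n - m = 1 — and the others hold by inspection.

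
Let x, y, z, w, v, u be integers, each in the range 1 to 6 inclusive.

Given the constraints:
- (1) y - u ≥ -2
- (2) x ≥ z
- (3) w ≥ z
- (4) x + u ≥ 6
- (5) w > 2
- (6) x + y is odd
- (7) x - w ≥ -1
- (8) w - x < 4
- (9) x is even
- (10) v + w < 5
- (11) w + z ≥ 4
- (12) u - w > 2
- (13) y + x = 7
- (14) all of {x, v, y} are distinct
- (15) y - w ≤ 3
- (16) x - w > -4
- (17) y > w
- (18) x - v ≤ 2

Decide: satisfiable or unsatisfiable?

Satisfiable

Try x = 2, y = 5, z = 1, w = 3, v = 1, u = 6.
Check constraint 1: y - u = -1; constraint 4: x + u = 8; constraint 7: x - w = -1. The remaining constraints are straightforward to verify.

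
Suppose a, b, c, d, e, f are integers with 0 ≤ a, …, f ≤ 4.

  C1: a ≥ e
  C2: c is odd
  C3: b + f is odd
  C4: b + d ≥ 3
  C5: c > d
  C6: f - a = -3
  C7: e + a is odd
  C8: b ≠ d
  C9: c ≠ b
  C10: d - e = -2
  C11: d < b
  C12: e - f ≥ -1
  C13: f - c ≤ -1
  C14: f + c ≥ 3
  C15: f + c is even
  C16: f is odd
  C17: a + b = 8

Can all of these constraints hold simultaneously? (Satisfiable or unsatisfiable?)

Satisfiable

Take a = 4, b = 4, c = 3, d = 1, e = 3, f = 1. Then constraint 4: b + d = 5; constraint 6: f - a = -3; constraint 10: d - e = -2, and every other listed constraint is also met.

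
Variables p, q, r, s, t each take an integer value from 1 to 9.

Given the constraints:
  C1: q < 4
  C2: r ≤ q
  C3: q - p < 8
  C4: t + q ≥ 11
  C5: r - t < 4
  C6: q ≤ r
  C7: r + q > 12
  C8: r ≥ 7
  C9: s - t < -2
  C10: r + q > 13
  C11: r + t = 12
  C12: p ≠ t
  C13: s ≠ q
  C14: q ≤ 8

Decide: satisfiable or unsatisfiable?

Unsatisfiable

From constraints 2 and 8: q ≥ r and r ≥ 7, so q ≥ 7. From constraint 1: q ≤ 3. But 3 < 7, so no value of q works.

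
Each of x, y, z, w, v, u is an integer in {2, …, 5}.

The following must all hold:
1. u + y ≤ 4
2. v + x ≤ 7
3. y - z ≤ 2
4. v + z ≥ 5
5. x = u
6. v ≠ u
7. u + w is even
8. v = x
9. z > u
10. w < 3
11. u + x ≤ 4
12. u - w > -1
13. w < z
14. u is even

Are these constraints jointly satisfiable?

Unsatisfiable

From constraints 5 and 8, v = x = u, so v = u. But constraint 6 says v ≠ u. Contradiction.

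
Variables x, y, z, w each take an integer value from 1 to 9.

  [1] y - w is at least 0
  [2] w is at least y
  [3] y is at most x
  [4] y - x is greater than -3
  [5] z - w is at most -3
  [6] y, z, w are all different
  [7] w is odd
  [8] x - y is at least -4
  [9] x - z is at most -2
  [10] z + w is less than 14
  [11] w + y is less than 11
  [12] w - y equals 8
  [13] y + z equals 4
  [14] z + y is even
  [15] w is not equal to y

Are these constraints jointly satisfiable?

Constraints 1, 5, 8, and 9 give y − w ≥ 0, w − z ≥ 3, z − x ≥ 2, x − y ≥ -4.
Adding all 4 inequalities: the left sides telescope to 0, and the right sides sum to 0 + 3 + 2 + (-4) = 1. So 0 ≥ 1, which is false.

Unsatisfiable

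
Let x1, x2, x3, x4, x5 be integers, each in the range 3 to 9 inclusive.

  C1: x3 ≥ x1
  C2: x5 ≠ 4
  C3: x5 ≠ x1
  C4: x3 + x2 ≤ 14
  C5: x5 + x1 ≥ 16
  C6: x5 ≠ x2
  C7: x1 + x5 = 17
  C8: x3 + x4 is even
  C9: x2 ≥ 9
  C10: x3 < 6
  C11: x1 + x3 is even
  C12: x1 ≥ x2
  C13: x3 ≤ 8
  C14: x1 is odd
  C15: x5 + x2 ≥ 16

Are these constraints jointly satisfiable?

Unsatisfiable

From constraints 9 and 12: x1 ≥ x2 and x2 ≥ 9, so x1 ≥ 9. From constraints 1 and 13: x1 ≤ x3 and x3 ≤ 8, so x1 ≤ 8. But 8 < 9, so no value of x1 works.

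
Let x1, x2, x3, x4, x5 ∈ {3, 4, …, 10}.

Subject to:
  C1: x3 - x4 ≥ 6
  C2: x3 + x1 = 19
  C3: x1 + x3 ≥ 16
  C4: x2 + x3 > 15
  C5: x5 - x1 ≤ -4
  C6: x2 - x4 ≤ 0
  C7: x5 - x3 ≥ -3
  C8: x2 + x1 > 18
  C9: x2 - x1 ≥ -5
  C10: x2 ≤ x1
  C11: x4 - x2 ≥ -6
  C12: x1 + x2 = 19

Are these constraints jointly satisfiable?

Unsatisfiable

Constraints 1, 5, 6, 7, and 9 give x4 − x2 ≥ 0, x2 − x1 ≥ -5, x1 − x5 ≥ 4, x5 − x3 ≥ -3, x3 − x4 ≥ 6.
Adding all 5 inequalities: the left sides telescope to 0, and the right sides sum to 0 + (-5) + 4 + (-3) + 6 = 2. So 0 ≥ 2, which is false.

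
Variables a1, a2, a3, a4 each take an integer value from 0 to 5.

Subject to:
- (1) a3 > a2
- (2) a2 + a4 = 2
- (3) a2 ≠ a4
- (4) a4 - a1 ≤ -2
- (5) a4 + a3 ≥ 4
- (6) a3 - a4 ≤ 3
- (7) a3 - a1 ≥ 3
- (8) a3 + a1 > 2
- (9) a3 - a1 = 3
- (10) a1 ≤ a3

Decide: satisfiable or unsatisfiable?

Unsatisfiable

Constraints 4, 6, and 7 give a3 − a1 ≥ 3, a1 − a4 ≥ 2, a4 − a3 ≥ -3.
Adding all 3 inequalities: the left sides telescope to 0, and the right sides sum to 3 + 2 + (-3) = 2. So 0 ≥ 2, which is false.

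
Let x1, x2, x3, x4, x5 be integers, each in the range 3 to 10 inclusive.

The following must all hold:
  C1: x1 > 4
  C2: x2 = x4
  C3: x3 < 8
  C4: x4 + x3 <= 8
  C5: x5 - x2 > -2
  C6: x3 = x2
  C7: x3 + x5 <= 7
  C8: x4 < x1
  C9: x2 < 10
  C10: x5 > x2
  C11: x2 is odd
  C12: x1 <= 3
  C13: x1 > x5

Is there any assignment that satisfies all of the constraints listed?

Unsatisfiable

From constraint 1: x1 ≥ 5. From constraint 12: x1 ≤ 3. But 3 < 5, so no value of x1 works.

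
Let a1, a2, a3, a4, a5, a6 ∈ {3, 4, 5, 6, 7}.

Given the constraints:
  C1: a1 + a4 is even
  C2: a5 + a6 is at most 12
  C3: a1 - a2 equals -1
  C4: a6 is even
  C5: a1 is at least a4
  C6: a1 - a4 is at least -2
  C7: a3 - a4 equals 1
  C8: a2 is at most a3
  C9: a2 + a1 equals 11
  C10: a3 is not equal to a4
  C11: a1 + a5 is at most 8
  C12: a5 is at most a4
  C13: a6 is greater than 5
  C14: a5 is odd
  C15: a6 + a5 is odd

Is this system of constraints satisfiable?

The assignment a1 = 5, a2 = 6, a3 = 6, a4 = 5, a5 = 3, a6 = 6 works:
  constraint 2 holds since a5 + a6 = 9.
  constraint 3 holds since a1 - a2 = -1.
  constraint 6 holds since a1 - a4 = 0.
The rest check out directly.

Satisfiable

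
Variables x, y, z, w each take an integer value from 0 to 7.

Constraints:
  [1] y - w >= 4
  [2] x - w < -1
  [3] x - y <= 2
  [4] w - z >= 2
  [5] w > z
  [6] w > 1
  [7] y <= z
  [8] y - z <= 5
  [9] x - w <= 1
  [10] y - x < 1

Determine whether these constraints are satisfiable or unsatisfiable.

Constraints 1, 4, and 8 give w − z ≥ 2, z − y ≥ -5, y − w ≥ 4.
Adding all 3 inequalities: the left sides telescope to 0, and the right sides sum to 2 + (-5) + 4 = 1. So 0 ≥ 1, which is false.

Unsatisfiable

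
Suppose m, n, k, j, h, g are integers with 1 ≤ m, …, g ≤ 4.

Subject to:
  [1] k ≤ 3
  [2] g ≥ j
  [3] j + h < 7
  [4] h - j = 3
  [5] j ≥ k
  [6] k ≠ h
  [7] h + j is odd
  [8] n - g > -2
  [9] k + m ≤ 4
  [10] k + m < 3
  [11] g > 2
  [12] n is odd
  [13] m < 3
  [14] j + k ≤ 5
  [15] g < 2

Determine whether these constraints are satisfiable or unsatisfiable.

From constraint 11: g ≥ 3. From constraint 15: g ≤ 1. But 1 < 3, so no value of g works.

Unsatisfiable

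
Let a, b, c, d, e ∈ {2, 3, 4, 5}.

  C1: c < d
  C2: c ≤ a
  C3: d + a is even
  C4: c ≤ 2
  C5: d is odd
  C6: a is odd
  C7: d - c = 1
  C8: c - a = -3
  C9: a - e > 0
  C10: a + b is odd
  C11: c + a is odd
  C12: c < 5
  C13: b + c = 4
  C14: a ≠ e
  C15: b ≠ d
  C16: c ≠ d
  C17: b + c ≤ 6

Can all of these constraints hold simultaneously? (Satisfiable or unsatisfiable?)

Take a = 5, b = 2, c = 2, d = 3, e = 3. Then constraint 7: d - c = 1; constraint 8: c - a = -3, and every other listed constraint is also met.

Satisfiable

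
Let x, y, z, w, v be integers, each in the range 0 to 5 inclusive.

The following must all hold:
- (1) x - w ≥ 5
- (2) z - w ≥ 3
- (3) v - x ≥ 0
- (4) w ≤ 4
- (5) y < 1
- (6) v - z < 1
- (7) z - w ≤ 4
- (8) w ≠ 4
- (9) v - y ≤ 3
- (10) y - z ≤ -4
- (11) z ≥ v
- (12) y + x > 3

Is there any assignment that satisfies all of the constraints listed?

Unsatisfiable

Constraints 1, 3, 7, 9, and 10 give w − z ≥ -4, z − y ≥ 4, y − v ≥ -3, v − x ≥ 0, x − w ≥ 5.
Adding all 5 inequalities: the left sides telescope to 0, and the right sides sum to (-4) + 4 + (-3) + 0 + 5 = 2. So 0 ≥ 2, which is false.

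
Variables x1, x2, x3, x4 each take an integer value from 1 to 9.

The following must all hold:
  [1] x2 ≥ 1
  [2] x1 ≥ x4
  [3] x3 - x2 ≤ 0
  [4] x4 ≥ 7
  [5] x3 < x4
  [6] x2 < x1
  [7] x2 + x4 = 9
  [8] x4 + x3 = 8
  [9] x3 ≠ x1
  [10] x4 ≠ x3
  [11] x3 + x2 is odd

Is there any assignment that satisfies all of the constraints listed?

The assignment x1 = 8, x2 = 2, x3 = 1, x4 = 7 works:
  constraint 3 holds since x3 - x2 = -1.
  constraint 7 holds since x2 + x4 = 9.
  constraint 8 holds since x4 + x3 = 8.
The rest check out directly.

Satisfiable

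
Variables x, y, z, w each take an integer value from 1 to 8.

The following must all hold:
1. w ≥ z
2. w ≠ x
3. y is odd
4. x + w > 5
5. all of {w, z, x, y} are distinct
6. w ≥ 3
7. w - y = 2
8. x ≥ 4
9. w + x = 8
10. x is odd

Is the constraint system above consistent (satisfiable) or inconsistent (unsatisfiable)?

Satisfiable

Take x = 5, y = 1, z = 2, w = 3. Then constraint 4: x + w = 8; constraint 7: w - y = 2, and every other listed constraint is also met.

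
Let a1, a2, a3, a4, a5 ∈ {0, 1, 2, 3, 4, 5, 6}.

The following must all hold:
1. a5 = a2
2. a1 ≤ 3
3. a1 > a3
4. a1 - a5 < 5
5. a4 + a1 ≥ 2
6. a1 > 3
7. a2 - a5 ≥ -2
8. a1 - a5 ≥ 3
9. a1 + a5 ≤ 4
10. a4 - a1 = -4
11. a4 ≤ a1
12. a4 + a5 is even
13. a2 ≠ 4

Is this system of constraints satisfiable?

Unsatisfiable

From constraint 6: a1 ≥ 4. From constraint 2: a1 ≤ 3. But 3 < 4, so no value of a1 works.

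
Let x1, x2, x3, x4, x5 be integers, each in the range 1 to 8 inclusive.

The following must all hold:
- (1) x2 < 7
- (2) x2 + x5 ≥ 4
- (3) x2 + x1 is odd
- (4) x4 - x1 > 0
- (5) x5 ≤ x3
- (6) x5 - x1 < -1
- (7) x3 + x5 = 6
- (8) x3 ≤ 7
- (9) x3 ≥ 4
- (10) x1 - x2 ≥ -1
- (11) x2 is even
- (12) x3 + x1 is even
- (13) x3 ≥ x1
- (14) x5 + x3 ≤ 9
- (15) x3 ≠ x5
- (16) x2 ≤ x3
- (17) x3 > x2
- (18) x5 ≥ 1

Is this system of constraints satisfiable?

Try x1 = 5, x2 = 4, x3 = 5, x4 = 8, x5 = 1.
Check constraint 2: x2 + x5 = 5; constraint 4: x4 - x1 = 3; constraint 6: x5 - x1 = -4. The remaining constraints are straightforward to verify.

Satisfiable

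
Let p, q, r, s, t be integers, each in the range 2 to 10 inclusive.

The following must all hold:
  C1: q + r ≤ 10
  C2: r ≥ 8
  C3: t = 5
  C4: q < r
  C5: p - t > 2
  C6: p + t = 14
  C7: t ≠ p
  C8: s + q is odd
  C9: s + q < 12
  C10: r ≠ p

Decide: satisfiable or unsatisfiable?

Try p = 9, q = 2, r = 8, s = 7, t = 5.
Check constraint 1: q + r = 10; constraint 5: p - t = 4. The remaining constraints are straightforward to verify.

Satisfiable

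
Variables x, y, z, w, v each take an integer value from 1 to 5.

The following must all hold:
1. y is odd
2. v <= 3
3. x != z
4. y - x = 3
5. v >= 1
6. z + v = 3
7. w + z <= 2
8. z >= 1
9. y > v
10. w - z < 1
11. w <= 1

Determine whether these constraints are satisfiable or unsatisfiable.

Satisfiable

One satisfying assignment is x = 2, y = 5, z = 1, w = 1, v = 2.
For the less obvious constraints — constraint 4: y - x = 3; constraint 6: z + v = 3; constraint 7: w + z = 2 — and the others hold by inspection.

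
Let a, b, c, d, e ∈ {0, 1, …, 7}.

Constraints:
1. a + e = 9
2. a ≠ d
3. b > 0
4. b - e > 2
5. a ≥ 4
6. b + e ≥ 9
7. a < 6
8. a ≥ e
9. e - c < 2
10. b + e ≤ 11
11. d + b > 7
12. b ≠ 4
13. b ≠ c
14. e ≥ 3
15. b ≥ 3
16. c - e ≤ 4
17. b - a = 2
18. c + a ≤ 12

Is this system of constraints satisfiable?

Satisfiable

Take a = 5, b = 7, c = 5, d = 2, e = 4. Then constraint 1: a + e = 9; constraint 4: b - e = 3; constraint 6: b + e = 11, and every other listed constraint is also met.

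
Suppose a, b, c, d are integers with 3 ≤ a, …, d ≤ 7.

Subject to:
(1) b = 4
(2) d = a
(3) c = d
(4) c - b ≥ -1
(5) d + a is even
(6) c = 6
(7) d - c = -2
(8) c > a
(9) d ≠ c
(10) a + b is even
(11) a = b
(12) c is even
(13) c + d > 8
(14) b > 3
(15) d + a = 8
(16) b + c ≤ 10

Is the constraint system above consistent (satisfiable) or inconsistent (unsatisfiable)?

Unsatisfiable

Constraint 6 fixes c = 6 and constraint 1 fixes b = 4. Constraints 2, 3, and 11 give c = d = a = b, so c = b. But 6 ≠ 4 — contradiction.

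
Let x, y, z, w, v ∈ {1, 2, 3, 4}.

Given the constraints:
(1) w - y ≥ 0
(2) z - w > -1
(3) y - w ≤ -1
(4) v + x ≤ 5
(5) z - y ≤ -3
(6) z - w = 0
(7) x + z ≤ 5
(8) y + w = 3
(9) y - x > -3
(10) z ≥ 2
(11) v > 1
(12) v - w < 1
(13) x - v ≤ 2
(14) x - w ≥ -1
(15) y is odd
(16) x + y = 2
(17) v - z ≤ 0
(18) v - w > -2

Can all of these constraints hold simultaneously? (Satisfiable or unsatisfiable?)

Unsatisfiable

Constraints 3, 5, 13, 14, and 17 give z − v ≥ 0, v − x ≥ -2, x − w ≥ -1, w − y ≥ 1, y − z ≥ 3.
Adding all 5 inequalities: the left sides telescope to 0, and the right sides sum to 0 + (-2) + (-1) + 1 + 3 = 1. So 0 ≥ 1, which is false.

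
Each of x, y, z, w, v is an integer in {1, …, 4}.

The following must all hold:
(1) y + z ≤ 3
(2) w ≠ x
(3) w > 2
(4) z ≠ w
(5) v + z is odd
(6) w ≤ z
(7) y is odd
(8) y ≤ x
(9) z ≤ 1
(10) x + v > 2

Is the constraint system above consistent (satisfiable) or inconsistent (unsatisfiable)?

From constraint 3: w ≥ 3. From constraints 6 and 9: w ≤ z and z ≤ 1, so w ≤ 1. But 1 < 3, so no value of w works.

Unsatisfiable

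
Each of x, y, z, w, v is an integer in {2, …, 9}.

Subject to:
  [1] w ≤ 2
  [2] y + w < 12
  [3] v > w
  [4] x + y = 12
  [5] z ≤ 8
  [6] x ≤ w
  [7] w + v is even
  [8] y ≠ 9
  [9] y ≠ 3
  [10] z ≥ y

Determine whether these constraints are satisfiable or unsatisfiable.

Unsatisfiable

From constraints 1 and 6: x ≤ w ≤ 2. From constraints 5 and 10: y ≤ z ≤ 8. Hence x + y ≤ 10. But constraint 4 requires x + y = 12, and 12 > 10. Contradiction.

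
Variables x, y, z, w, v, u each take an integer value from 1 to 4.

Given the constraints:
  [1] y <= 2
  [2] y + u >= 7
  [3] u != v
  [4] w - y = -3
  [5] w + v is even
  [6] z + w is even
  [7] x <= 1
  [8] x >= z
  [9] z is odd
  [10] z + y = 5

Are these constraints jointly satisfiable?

From constraints 7 and 8: z ≤ x ≤ 1. From constraint 1: y ≤ 2. Hence z + y ≤ 3. But constraint 10 requires z + y = 5, and 5 > 3. Contradiction.

Unsatisfiable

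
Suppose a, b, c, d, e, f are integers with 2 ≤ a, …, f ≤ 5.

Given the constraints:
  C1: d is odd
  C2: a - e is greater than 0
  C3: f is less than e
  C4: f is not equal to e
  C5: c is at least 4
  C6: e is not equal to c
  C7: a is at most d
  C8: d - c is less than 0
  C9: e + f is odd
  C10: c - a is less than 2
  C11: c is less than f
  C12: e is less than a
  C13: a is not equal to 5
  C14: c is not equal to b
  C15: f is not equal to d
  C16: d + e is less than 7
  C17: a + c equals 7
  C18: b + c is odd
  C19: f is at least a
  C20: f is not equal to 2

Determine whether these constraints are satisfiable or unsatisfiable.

Unsatisfiable

Constraints 3, 7, 8, 11, and 12 give e < a, a ≤ d, d < c, c < f, f < e. Chaining: e < a ≤ d < c < f < e, which forces e < e — impossible.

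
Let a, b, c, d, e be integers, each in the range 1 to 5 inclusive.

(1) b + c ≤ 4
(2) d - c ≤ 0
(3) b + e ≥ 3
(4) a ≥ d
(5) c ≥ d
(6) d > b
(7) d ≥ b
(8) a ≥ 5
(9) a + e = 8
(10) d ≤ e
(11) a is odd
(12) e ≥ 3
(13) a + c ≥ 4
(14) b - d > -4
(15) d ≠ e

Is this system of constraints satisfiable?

Try a = 5, b = 1, c = 2, d = 2, e = 3.
Check constraint 1: b + c = 3; constraint 2: d - c = 0. The remaining constraints are straightforward to verify.

Satisfiable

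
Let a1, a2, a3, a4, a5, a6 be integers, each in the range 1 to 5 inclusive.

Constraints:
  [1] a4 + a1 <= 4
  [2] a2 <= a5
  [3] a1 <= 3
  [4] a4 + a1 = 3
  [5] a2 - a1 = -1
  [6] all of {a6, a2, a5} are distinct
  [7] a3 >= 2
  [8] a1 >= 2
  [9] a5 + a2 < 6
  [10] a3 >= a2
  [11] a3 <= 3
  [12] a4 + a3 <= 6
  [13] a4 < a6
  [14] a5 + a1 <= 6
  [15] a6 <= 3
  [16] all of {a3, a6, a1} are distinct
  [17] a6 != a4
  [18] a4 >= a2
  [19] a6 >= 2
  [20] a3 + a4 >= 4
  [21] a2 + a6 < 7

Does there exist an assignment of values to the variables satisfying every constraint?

Unsatisfiable

Constraints 3, 7, 8, 11, 15, and 19 confine each of a3, a6, a1 to the 2 values {2, 3}.
Constraint 16 requires all 3 of them to be distinct, but only 2 values are available — impossible by the pigeonhole principle.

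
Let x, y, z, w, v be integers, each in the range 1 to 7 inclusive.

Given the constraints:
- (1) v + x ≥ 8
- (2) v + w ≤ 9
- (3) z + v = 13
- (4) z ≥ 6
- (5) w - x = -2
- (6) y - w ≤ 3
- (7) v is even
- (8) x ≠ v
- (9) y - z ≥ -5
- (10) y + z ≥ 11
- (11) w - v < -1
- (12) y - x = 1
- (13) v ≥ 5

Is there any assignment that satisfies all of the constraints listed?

Setting (x, y, z, w, v) = (4, 5, 7, 2, 6) satisfies everything: constraint 1: v + x = 10; constraint 2: v + w = 8; constraint 3: z + v = 13, and the others follow.

Satisfiable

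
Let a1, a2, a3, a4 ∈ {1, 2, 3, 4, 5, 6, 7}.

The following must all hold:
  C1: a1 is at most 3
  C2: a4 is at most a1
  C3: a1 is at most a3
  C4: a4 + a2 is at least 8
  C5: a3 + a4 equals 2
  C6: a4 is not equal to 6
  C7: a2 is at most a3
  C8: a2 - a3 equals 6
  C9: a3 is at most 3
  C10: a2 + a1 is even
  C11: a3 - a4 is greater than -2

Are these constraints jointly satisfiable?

Unsatisfiable

From constraints 1 and 2: a4 ≤ a1 ≤ 3. From constraints 7 and 9: a2 ≤ a3 ≤ 3. Hence a4 + a2 ≤ 6. But constraint 4 requires a4 + a2 ≥ 8, and 8 > 6. Contradiction.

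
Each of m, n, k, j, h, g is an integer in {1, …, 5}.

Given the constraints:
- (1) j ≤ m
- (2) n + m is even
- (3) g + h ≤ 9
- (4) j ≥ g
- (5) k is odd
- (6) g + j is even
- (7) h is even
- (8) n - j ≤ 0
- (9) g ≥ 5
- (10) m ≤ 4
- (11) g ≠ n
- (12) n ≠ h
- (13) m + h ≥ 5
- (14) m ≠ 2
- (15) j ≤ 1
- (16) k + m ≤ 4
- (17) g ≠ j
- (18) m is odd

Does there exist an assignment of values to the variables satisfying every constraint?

From constraint 9: g ≥ 5. From constraints 4 and 15: g ≤ j and j ≤ 1, so g ≤ 1. But 1 < 5, so no value of g works.

Unsatisfiable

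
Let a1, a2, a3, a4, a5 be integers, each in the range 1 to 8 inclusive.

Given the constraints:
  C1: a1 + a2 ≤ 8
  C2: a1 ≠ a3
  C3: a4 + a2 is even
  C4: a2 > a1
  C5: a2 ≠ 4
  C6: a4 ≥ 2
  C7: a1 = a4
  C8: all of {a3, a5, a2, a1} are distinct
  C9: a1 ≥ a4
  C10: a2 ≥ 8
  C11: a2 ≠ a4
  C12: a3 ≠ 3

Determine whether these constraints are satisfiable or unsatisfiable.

Unsatisfiable

From constraints 6 and 9: a1 ≥ a4 ≥ 2. From constraint 10: a2 ≥ 8. Hence a1 + a2 ≥ 10. But constraint 1 requires a1 + a2 ≤ 8, and 8 < 10. Contradiction.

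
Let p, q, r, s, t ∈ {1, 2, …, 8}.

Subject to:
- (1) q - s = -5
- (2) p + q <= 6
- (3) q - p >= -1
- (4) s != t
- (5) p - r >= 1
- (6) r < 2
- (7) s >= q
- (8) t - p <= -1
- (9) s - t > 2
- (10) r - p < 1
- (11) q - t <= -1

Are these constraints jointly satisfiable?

Unsatisfiable

Constraints 3, 8, and 11 give p − t ≥ 1, t − q ≥ 1, q − p ≥ -1.
Adding all 3 inequalities: the left sides telescope to 0, and the right sides sum to 1 + 1 + (-1) = 1. So 0 ≥ 1, which is false.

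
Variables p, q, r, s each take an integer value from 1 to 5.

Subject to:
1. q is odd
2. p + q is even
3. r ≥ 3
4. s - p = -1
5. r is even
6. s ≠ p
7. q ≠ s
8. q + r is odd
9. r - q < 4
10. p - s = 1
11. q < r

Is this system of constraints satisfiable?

Satisfiable

Setting (p, q, r, s) = (5, 3, 4, 4) satisfies everything: constraint 4: s - p = -1; constraint 9: r - q = 1; constraint 10: p - s = 1, and the others follow.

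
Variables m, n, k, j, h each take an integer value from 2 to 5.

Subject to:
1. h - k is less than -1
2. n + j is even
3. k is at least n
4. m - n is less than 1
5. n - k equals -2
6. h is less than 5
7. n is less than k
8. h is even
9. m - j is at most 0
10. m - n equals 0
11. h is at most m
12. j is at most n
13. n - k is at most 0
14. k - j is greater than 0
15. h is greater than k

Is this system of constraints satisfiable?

Unsatisfiable

Constraints 9, 11, 12, 13, and 15 give n ≤ k, k < h, h ≤ m, m ≤ j, j ≤ n. Chaining: n ≤ k < h ≤ m ≤ j ≤ n, which forces n < n — impossible.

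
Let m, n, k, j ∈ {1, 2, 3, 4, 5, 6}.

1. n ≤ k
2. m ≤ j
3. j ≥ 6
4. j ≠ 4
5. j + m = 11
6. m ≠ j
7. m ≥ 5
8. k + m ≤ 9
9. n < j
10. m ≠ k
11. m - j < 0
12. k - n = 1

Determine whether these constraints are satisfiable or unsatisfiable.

Satisfiable

Setting (m, n, k, j) = (5, 1, 2, 6) satisfies everything: constraint 5: j + m = 11; constraint 8: k + m = 7, and the others follow.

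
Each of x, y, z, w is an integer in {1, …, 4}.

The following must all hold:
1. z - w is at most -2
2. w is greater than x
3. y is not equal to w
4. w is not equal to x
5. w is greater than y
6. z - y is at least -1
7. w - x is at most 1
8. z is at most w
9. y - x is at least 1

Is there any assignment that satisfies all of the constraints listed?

Constraints 1, 6, 7, and 9 give x − w ≥ -1, w − z ≥ 2, z − y ≥ -1, y − x ≥ 1.
Adding all 4 inequalities: the left sides telescope to 0, and the right sides sum to (-1) + 2 + (-1) + 1 = 1. So 0 ≥ 1, which is false.

Unsatisfiable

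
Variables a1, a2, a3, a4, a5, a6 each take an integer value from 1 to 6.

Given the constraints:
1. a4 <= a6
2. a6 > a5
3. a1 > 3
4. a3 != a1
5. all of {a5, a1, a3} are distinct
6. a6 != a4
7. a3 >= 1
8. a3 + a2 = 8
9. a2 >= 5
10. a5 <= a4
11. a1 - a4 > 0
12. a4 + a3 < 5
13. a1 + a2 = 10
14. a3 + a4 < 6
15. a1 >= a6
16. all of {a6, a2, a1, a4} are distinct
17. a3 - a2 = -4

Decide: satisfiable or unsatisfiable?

Satisfiable

Try a1 = 4, a2 = 6, a3 = 2, a4 = 1, a5 = 1, a6 = 2.
Check constraint 8: a3 + a2 = 8; constraint 11: a1 - a4 = 3; constraint 12: a4 + a3 = 3. The remaining constraints are straightforward to verify.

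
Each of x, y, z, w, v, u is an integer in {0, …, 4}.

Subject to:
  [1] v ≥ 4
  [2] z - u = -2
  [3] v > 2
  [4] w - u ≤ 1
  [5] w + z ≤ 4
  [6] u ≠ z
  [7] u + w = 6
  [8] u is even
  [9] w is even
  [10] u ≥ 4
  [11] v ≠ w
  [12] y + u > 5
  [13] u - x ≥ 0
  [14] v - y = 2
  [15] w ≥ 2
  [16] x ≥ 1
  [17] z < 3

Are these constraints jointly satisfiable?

The assignment x = 2, y = 2, z = 2, w = 2, v = 4, u = 4 works:
  constraint 2 holds since z - u = -2.
  constraint 4 holds since w - u = -2.
  constraint 5 holds since w + z = 4.
The rest check out directly.

Satisfiable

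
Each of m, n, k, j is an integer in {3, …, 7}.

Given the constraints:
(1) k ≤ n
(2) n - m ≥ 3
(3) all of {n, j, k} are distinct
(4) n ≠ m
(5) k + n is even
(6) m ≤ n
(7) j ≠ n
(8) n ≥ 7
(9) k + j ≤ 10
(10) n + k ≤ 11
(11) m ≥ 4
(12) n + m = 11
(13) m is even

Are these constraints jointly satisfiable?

Satisfiable

Take m = 4, n = 7, k = 3, j = 5. Then constraint 2: n - m = 3; constraint 9: k + j = 8; constraint 10: n + k = 10, and every other listed constraint is also met.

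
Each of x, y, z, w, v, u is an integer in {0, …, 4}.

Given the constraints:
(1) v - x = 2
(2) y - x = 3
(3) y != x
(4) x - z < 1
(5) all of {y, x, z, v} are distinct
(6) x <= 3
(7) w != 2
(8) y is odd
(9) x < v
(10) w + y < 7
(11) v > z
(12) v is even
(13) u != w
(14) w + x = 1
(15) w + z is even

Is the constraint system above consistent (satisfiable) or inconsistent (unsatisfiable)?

Take x = 0, y = 3, z = 1, w = 1, v = 2, u = 2. Then constraint 1: v - x = 2; constraint 2: y - x = 3, and every other listed constraint is also met.

Satisfiable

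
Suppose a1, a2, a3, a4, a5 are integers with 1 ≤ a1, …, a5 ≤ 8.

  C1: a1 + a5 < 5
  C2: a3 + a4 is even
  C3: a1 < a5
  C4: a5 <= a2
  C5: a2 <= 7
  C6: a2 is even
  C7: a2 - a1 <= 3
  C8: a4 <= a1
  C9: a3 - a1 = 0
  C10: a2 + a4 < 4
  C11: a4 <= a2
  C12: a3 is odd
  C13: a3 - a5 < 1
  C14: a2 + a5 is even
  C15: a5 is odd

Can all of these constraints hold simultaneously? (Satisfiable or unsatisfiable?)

Unsatisfiable

Constraint 6 makes a2 even and constraint 15 makes a5 odd, so a2 + a5 must be odd. Constraint 14 says a2 + a5 is even — contradiction.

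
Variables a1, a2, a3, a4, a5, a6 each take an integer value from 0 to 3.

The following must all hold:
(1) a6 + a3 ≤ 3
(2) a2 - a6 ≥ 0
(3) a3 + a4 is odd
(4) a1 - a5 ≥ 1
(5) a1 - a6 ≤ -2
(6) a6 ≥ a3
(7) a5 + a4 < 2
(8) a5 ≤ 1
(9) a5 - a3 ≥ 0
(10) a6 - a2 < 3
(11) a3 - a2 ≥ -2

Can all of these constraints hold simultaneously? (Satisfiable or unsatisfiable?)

Constraints 2, 4, 5, 9, and 11 give a6 − a1 ≥ 2, a1 − a5 ≥ 1, a5 − a3 ≥ 0, a3 − a2 ≥ -2, a2 − a6 ≥ 0.
Adding all 5 inequalities: the left sides telescope to 0, and the right sides sum to 2 + 1 + 0 + (-2) + 0 = 1. So 0 ≥ 1, which is false.

Unsatisfiable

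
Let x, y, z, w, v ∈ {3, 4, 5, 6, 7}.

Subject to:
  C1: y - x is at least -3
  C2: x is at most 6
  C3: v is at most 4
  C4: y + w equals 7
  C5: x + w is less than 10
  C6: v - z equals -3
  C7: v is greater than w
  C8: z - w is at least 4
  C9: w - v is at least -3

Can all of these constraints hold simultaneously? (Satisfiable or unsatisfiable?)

Satisfiable

Setting (x, y, z, w, v) = (4, 4, 7, 3, 4) satisfies everything: constraint 1: y - x = 0; constraint 4: y + w = 7, and the others follow.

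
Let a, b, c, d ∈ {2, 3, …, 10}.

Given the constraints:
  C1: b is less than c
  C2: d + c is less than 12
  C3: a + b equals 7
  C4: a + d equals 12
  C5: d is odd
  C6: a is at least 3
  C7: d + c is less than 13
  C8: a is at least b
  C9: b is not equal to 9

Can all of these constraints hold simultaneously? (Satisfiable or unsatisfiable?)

Satisfiable

Take a = 5, b = 2, c = 3, d = 7. Then constraint 2: d + c = 10; constraint 3: a + b = 7; constraint 4: a + d = 12, and every other listed constraint is also met.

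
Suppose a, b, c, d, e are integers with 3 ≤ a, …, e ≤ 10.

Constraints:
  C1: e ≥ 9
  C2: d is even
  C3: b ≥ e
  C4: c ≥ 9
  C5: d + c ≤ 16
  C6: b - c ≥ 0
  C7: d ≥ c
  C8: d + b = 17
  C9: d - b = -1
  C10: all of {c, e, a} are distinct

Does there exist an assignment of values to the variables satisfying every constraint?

Unsatisfiable

From constraints 4 and 7: d ≥ c ≥ 9. From constraints 1 and 3: b ≥ e ≥ 9. Hence d + b ≥ 18. But constraint 8 requires d + b = 17, and 17 < 18. Contradiction.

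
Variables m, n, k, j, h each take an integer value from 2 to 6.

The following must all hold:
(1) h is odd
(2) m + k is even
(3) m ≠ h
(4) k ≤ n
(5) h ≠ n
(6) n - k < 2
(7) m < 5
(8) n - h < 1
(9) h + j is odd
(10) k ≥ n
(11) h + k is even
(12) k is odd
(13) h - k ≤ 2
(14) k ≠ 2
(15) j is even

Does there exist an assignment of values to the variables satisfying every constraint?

The assignment m = 3, n = 3, k = 3, j = 6, h = 5 works:
  constraint 6 holds since n - k = 0.
  constraint 8 holds since n - h = -2.
  constraint 13 holds since h - k = 2.
The rest check out directly.

Satisfiable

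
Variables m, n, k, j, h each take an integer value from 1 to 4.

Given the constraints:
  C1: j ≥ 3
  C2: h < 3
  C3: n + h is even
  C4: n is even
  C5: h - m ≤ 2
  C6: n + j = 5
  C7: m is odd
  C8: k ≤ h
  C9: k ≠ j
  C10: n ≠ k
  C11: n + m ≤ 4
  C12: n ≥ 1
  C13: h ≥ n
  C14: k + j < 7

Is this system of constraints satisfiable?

Satisfiable

Setting (m, n, k, j, h) = (1, 2, 1, 3, 2) satisfies everything: constraint 5: h - m = 1; constraint 6: n + j = 5; constraint 11: n + m = 3, and the others follow.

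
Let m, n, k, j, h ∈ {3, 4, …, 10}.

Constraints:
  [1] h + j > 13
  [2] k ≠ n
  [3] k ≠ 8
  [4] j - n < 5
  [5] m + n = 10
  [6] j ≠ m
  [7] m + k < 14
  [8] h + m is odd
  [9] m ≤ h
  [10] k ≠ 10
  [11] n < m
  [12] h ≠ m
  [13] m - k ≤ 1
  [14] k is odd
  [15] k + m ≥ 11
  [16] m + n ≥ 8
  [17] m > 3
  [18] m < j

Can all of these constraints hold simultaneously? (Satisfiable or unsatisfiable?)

One satisfying assignment is m = 6, n = 4, k = 7, j = 7, h = 7.
For the less obvious constraints — constraint 1: h + j = 14; constraint 4: j - n = 3 — and the others hold by inspection.

Satisfiable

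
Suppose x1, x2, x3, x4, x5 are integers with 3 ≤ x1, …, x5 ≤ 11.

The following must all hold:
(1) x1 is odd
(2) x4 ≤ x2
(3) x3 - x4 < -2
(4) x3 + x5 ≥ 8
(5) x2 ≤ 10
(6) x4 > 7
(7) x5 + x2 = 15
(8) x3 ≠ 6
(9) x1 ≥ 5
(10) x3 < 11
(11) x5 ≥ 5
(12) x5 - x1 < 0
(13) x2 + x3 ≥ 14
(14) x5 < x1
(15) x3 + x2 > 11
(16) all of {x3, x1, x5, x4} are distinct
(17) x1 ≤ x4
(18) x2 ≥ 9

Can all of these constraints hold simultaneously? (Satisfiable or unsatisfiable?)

Satisfiable

Setting (x1, x2, x3, x4, x5) = (7, 10, 4, 9, 5) satisfies everything: constraint 3: x3 - x4 = -5; constraint 4: x3 + x5 = 9; constraint 7: x5 + x2 = 15, and the others follow.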